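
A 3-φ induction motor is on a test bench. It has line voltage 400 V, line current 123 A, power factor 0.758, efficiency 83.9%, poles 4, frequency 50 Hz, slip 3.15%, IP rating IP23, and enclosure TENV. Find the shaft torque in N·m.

356 N·m

P_in = √3·V·I·cosφ = 1.732 × 400 × 123 × 0.758 = 64593 W
P_out = η·P_in = 0.839 × 64593 = 54194 W
n_s = 120×50/4 = 1500 rpm; n = 1500×(1−0.0315) = 1453 rpm
ω = 2π×1453/60 = 152.2 rad/s
τ = P_out/ω = 54194/152.2 = 356 N·m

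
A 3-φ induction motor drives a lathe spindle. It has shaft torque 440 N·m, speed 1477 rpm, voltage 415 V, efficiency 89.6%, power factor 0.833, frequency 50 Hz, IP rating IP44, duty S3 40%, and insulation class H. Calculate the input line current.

ω = 2π×1477/60 = 154.7 rad/s; P_out = τω = 440 × 154.7 = 68068 W
P_in = P_out / η = 68068 / 0.896 = 75969 W
I_L = P_in / (√3·V_L·cosφ) = 75969 / (1.732 × 415 × 0.833) = 127 A

127 A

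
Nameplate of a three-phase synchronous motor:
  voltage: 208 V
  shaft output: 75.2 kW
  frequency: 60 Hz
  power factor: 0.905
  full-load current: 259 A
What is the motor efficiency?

P_out = 75.2 kW = 75200 W
P_in = √3·V_L·I_L·cosφ = 1.732 × 208 × 259 × 0.905 = 84442 W
η = P_out / P_in = 75200 / 84442 = 0.891 = 89.1%

89.1 %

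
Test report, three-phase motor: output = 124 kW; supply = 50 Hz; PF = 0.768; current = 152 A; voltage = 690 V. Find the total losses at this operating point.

15.5 kW

P_in = √3·V·I·cosφ = 1.732×690×152×0.768 = 139509 W
P_out = 124000 W
Losses = P_in − P_out = 139509 − 124000 = 15509 W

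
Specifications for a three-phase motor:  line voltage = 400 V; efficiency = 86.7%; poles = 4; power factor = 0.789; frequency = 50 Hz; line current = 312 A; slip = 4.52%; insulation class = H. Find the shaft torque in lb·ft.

P_in = √3·V·I·cosφ = 1.732 × 400 × 312 × 0.789 = 170545 W
P_out = η·P_in = 0.867 × 170545 = 147863 W
n_s = 120×50/4 = 1500 rpm; n = 1500×(1−0.0452) = 1432 rpm
ω = 2π×1432/60 = 150 rad/s
τ = P_out/ω = 147863/150 = 985.8 N·m
In lb·ft: 985.8/1.356 = 727 lb·ft

727 lb·ft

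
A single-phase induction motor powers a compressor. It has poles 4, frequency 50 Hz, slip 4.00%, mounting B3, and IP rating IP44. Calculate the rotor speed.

n_s = 120f/p = 120×50/4 = 1500 rpm
n = n_s(1 − s) = 1500 × (1 − 0.04) = 1440 rpm

1440 rpm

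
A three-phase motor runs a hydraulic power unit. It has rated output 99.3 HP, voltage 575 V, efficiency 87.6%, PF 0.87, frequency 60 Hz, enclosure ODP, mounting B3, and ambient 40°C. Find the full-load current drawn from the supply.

P_out = 99.3 × 746 = 74078 W
P_in = P_out / η = 74078 / 0.876 = 84564 W
I_L = P_in / (√3·V_L·cosφ) = 84564 / (1.732 × 575 × 0.87) = 97.6 A

97.6 A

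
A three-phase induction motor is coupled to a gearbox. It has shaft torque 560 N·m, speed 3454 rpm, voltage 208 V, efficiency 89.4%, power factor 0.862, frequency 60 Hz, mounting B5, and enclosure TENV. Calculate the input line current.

730 A

ω = 2π×3454/60 = 361.7 rad/s; P_out = τω = 560 × 361.7 = 202552 W
P_in = P_out / η = 202552 / 0.894 = 226568 W
I_L = P_in / (√3·V_L·cosφ) = 226568 / (1.732 × 208 × 0.862) = 730 A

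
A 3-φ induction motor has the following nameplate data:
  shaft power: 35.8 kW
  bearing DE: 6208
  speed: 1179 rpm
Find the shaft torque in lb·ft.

214 lb·ft

ω = 2π × 1179/60 = 123.5 rad/s
τ = P/ω = 35800/123.5 = 289.9 N·m
In lb·ft: 289.9/1.356 = 214 lb·ft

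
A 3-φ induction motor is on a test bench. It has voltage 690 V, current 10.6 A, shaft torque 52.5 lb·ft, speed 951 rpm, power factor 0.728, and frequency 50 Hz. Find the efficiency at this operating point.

76.9 %

τ = 52.5 lb·ft × 1.356 = 71.19 N·m
ω = 2π × 951/60 = 99.59 rad/s; P_out = τω = 71.19 × 99.59 = 7090 W
P_in = √3·V_L·I_L·cosφ = 1.732 × 690 × 10.6 × 0.728 = 9222 W
η = P_out / P_in = 7090 / 9222 = 0.769 = 76.9%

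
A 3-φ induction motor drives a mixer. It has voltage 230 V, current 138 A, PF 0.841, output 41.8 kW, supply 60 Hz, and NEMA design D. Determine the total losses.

P_in = √3·V·I·cosφ = 1.732×230×138×0.841 = 46233 W
P_out = 41800 W
Losses = P_in − P_out = 46233 − 41800 = 4433 W

4430 W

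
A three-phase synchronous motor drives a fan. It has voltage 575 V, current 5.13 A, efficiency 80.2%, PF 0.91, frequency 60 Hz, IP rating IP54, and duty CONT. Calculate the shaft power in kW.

3.73 kW

P_in = √3·V·I·cosφ = 1.732 × 575 × 5.13 × 0.91 = 4649 W
P_out = η·P_in = 0.802 × 4649 = 3728 W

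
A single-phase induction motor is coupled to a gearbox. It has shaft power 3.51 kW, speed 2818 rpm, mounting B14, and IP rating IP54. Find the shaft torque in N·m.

ω = 2π × 2818/60 = 295.1 rad/s
τ = P/ω = 3510/295.1 = 11.9 N·m

11.9 N·m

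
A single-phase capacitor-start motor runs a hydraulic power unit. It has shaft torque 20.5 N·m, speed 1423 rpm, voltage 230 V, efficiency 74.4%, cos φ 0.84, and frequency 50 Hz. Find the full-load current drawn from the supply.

21.3 A

ω = 2π×1423/60 = 149 rad/s; P_out = τω = 20.5 × 149 = 3055 W
P_in = P_out / η = 3055 / 0.744 = 4106 W
I = P_in / (V·cosφ) = 4106 / (230 × 0.84) = 21.3 A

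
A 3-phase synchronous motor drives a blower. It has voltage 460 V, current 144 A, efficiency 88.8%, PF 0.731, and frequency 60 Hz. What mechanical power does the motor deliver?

74.5 kW

P_in = √3·V·I·cosφ = 1.732 × 460 × 144 × 0.731 = 83866 W
P_out = η·P_in = 0.888 × 83866 = 74473 W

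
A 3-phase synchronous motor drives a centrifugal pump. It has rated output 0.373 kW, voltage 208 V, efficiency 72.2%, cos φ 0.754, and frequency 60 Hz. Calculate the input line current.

1.9 A

P_out = 0.373 kW = 373 W
P_in = P_out / η = 373 / 0.722 = 517 W
I_L = P_in / (√3·V_L·cosφ) = 517 / (1.732 × 208 × 0.754) = 1.9 A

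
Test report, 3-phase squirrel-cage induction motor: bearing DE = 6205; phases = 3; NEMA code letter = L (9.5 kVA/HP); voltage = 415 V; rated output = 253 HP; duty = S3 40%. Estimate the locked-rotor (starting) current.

3340 A

S_LR = 9.5 × 253 = 2403.5 kVA
I_LR = S_LR/(√3·V_L) = 2403500/(1.732×415) = 3340 A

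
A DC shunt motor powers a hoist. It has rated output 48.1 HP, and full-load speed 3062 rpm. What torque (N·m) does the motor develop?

112 N·m

P_out = 48.1 × 746 = 35883 W
ω = 2π × 3062/60 = 320.7 rad/s
τ = P_out/ω = 35883/320.7 = 112 N·m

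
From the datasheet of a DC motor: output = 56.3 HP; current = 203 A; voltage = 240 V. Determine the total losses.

P_in = V·I = 240×203 = 48720 W
P_out = 56.3×746 = 42000 W
Losses = P_in − P_out = 48720 − 42000 = 6720 W

6.72 kW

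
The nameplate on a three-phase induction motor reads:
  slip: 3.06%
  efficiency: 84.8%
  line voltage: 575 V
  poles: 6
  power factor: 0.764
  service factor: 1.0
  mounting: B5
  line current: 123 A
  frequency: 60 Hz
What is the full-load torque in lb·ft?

P_in = √3·V·I·cosφ = 1.732 × 575 × 123 × 0.764 = 93587 W
P_out = η·P_in = 0.848 × 93587 = 79362 W
n_s = 120×60/6 = 1200 rpm; n = 1200×(1−0.0306) = 1163 rpm
ω = 2π×1163/60 = 121.8 rad/s
τ = P_out/ω = 79362/121.8 = 651.6 N·m
In lb·ft: 651.6/1.356 = 481 lb·ft

481 lb·ft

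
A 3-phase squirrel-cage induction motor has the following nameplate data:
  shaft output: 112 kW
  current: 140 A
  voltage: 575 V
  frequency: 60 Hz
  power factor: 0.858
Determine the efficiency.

P_out = 112 kW = 112000 W
P_in = √3·V_L·I_L·cosφ = 1.732 × 575 × 140 × 0.858 = 119628 W
η = P_out / P_in = 112000 / 119628 = 0.936 = 93.6%

93.6 %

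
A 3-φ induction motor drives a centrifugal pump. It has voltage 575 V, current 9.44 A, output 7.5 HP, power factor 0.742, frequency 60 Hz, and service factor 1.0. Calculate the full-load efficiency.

80.2 %

P_out = 7.5 × 746 = 5595 W
P_in = √3·V_L·I_L·cosφ = 1.732 × 575 × 9.44 × 0.742 = 6976 W
η = P_out / P_in = 5595 / 6976 = 0.802 = 80.2%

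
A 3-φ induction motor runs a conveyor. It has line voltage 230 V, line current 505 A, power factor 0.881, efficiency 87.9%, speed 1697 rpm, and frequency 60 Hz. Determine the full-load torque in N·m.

P_in = √3·V·I·cosφ = 1.732 × 230 × 505 × 0.881 = 177232 W
P_out = η·P_in = 0.879 × 177232 = 155787 W
n = 1697 rpm
ω = 2π×1697/60 = 177.7 rad/s
τ = P_out/ω = 155787/177.7 = 877 N·m

877 N·m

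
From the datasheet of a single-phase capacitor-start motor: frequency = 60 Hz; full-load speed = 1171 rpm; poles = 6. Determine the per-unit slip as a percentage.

2.42 %

n_s = 120f/p = 120×60/6 = 1200 rpm
s = (n_s − n)/n_s = (1200 − 1171)/1200 = 0.0242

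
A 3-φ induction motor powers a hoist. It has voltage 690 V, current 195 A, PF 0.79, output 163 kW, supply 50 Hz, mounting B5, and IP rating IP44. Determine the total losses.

21100 W

P_in = √3·V·I·cosφ = 1.732×690×195×0.79 = 184102 W
P_out = 163000 W
Losses = P_in − P_out = 184102 − 163000 = 21102 W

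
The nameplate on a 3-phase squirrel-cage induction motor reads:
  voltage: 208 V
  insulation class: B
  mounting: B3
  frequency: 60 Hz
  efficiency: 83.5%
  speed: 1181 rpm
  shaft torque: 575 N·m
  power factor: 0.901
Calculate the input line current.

262 A

ω = 2π×1181/60 = 123.7 rad/s; P_out = τω = 575 × 123.7 = 71128 W
P_in = P_out / η = 71128 / 0.835 = 85183 W
I_L = P_in / (√3·V_L·cosφ) = 85183 / (1.732 × 208 × 0.901) = 262 A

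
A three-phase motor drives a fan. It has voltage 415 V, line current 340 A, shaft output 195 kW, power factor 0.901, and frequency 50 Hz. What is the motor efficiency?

88.6 %

P_out = 195 kW = 195000 W
P_in = √3·V_L·I_L·cosφ = 1.732 × 415 × 340 × 0.901 = 220191 W
η = P_out / P_in = 195000 / 220191 = 0.886 = 88.6%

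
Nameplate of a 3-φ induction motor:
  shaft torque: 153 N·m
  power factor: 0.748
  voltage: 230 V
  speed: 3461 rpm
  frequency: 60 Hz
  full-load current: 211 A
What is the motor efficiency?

ω = 2π × 3461/60 = 362.4 rad/s; P_out = τω = 153 × 362.4 = 55447 W
P_in = √3·V_L·I_L·cosφ = 1.732 × 230 × 211 × 0.748 = 62872 W
η = P_out / P_in = 55447 / 62872 = 0.882 = 88.2%

88.2 %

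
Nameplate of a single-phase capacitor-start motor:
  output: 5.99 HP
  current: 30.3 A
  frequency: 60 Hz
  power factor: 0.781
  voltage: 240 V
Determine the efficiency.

78.7 %

P_out = 5.99 × 746 = 4469 W
P_in = V·I·cosφ = 240 × 30.3 × 0.781 = 5679 W
η = P_out / P_in = 4469 / 5679 = 0.787 = 78.7%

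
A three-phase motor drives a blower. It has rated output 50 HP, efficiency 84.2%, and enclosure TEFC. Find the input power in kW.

44.3 kW

P_out = 50 × 746 = 37300 W
P_in = P_out/η = 37300/0.842 = 44299 W = 44.3 kW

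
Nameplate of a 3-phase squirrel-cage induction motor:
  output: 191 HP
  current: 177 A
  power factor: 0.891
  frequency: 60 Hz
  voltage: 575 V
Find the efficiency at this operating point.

90.7 %

P_out = 191 × 746 = 142486 W
P_in = √3·V_L·I_L·cosφ = 1.732 × 575 × 177 × 0.891 = 157060 W
η = P_out / P_in = 142486 / 157060 = 0.907 = 90.7%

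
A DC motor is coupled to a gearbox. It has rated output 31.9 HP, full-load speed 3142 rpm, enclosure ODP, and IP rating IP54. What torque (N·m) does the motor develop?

72.3 N·m

P_out = 31.9 × 746 = 23797 W
ω = 2π × 3142/60 = 329 rad/s
τ = P_out/ω = 23797/329 = 72.3 N·m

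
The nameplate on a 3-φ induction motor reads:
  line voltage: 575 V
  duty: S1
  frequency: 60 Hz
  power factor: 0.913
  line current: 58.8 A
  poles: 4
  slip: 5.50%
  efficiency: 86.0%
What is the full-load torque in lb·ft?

190 lb·ft

P_in = √3·V·I·cosφ = 1.732 × 575 × 58.8 × 0.913 = 53464 W
P_out = η·P_in = 0.86 × 53464 = 45979 W
n_s = 120×60/4 = 1800 rpm; n = 1800×(1−0.055) = 1701 rpm
ω = 2π×1701/60 = 178.1 rad/s
τ = P_out/ω = 45979/178.1 = 258.2 N·m
In lb·ft: 258.2/1.356 = 190 lb·ft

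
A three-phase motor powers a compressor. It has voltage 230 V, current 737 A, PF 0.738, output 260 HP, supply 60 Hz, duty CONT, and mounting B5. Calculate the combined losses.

22.7 kW

P_in = √3·V·I·cosφ = 1.732×230×737×0.738 = 216670 W
P_out = 260×746 = 193960 W
Losses = P_in − P_out = 216670 − 193960 = 22710 W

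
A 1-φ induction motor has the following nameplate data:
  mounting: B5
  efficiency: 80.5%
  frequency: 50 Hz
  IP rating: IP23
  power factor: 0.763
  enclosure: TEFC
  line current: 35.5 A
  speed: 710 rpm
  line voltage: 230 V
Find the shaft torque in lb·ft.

49.7 lb·ft

P_in = V·I·cosφ = 230 × 35.5 × 0.763 = 6230 W
P_out = η·P_in = 0.805 × 6230 = 5015 W
n = 710 rpm
ω = 2π×710/60 = 74.35 rad/s
τ = P_out/ω = 5015/74.35 = 67.45 N·m
In lb·ft: 67.45/1.356 = 49.7 lb·ft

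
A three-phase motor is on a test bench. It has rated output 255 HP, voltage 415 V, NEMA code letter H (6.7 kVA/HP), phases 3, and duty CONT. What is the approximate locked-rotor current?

2380 A

S_LR = 6.7 × 255 = 1708.5 kVA
I_LR = S_LR/(√3·V_L) = 1708500/(1.732×415) = 2380 A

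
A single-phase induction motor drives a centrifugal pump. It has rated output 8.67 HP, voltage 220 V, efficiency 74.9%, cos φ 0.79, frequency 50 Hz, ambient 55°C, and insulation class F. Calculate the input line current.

49.7 A

P_out = 8.67 × 746 = 6468 W
P_in = P_out / η = 6468 / 0.749 = 8636 W
I = P_in / (V·cosφ) = 8636 / (220 × 0.79) = 49.7 A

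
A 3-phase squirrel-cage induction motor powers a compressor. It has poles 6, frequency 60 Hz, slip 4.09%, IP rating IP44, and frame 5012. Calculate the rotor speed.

n_s = 120f/p = 120×60/6 = 1200 rpm
n = n_s(1 − s) = 1200 × (1 − 0.0409) = 1151 rpm

1151 rpm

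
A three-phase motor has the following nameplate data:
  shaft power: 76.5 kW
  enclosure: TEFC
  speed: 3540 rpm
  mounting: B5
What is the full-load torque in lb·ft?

152 lb·ft

ω = 2π × 3540/60 = 370.7 rad/s
τ = P/ω = 76500/370.7 = 206.4 N·m
In lb·ft: 206.4/1.356 = 152 lb·ft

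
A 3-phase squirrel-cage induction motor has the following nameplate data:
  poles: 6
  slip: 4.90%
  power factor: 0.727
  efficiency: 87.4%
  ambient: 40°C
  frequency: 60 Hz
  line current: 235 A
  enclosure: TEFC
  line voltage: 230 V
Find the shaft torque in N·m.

498 N·m

P_in = √3·V·I·cosφ = 1.732 × 230 × 235 × 0.727 = 68058 W
P_out = η·P_in = 0.874 × 68058 = 59483 W
n_s = 120×60/6 = 1200 rpm; n = 1200×(1−0.049) = 1141 rpm
ω = 2π×1141/60 = 119.5 rad/s
τ = P_out/ω = 59483/119.5 = 498 N·m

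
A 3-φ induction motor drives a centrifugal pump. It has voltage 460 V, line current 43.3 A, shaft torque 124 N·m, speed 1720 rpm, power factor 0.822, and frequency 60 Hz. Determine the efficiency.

78.8 %

ω = 2π × 1720/60 = 180.1 rad/s; P_out = τω = 124 × 180.1 = 22332 W
P_in = √3·V_L·I_L·cosφ = 1.732 × 460 × 43.3 × 0.822 = 28357 W
η = P_out / P_in = 22332 / 28357 = 0.788 = 78.8%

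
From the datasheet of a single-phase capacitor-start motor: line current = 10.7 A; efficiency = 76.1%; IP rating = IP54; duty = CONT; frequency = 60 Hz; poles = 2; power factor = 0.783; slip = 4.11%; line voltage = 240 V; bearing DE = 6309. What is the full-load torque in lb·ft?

3.12 lb·ft

P_in = V·I·cosφ = 240 × 10.7 × 0.783 = 2011 W
P_out = η·P_in = 0.761 × 2011 = 1530 W
n_s = 120×60/2 = 3600 rpm; n = 3600×(1−0.0411) = 3452 rpm
ω = 2π×3452/60 = 361.5 rad/s
τ = P_out/ω = 1530/361.5 = 4.232 N·m
In lb·ft: 4.232/1.356 = 3.12 lb·ft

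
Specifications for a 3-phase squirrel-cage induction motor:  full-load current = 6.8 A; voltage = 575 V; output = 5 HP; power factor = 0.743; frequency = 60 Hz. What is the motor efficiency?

P_out = 5 × 746 = 3730 W
P_in = √3·V_L·I_L·cosφ = 1.732 × 575 × 6.8 × 0.743 = 5032 W
η = P_out / P_in = 3730 / 5032 = 0.741 = 74.1%

74.1 %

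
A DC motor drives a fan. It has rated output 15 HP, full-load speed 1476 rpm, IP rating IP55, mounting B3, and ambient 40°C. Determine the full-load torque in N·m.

P_out = 15 × 746 = 11190 W
ω = 2π × 1476/60 = 154.6 rad/s
τ = P_out/ω = 11190/154.6 = 72.4 N·m

72.4 N·m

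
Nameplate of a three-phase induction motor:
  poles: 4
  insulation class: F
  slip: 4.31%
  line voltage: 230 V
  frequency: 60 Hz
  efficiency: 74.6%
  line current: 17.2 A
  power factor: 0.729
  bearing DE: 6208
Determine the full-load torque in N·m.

P_in = √3·V·I·cosφ = 1.732 × 230 × 17.2 × 0.729 = 4995 W
P_out = η·P_in = 0.746 × 4995 = 3726 W
n_s = 120×60/4 = 1800 rpm; n = 1800×(1−0.0431) = 1722 rpm
ω = 2π×1722/60 = 180.3 rad/s
τ = P_out/ω = 3726/180.3 = 20.7 N·m

20.7 N·m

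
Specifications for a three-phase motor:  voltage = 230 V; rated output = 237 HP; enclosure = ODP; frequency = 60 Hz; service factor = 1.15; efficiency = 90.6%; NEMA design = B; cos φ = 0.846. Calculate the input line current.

579 A

P_out = 237 × 746 = 176802 W
P_in = P_out / η = 176802 / 0.906 = 195146 W
I_L = P_in / (√3·V_L·cosφ) = 195146 / (1.732 × 230 × 0.846) = 579 A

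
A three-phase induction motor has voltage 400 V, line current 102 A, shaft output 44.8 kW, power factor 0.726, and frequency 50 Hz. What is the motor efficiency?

P_out = 44.8 kW = 44800 W
P_in = √3·V_L·I_L·cosφ = 1.732 × 400 × 102 × 0.726 = 51303 W
η = P_out / P_in = 44800 / 51303 = 0.873 = 87.3%

87.3 %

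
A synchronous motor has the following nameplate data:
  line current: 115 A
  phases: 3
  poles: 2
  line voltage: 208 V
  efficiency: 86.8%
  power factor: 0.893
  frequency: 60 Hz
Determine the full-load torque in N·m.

P_in = √3·V·I·cosφ = 1.732 × 208 × 115 × 0.893 = 36996 W
P_out = η·P_in = 0.868 × 36996 = 32113 W
n = n_s = 120×60/2 = 3600 rpm (synchronous)
ω = 2π×3600/60 = 377 rad/s
τ = P_out/ω = 32113/377 = 85.2 N·m

85.2 N·m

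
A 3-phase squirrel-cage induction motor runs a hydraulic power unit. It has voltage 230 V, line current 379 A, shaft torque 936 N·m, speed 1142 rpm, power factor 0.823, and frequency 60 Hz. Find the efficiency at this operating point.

ω = 2π × 1142/60 = 119.6 rad/s; P_out = τω = 936 × 119.6 = 111946 W
P_in = √3·V_L·I_L·cosφ = 1.732 × 230 × 379 × 0.823 = 124255 W
η = P_out / P_in = 111946 / 124255 = 0.901 = 90.1%

90.1 %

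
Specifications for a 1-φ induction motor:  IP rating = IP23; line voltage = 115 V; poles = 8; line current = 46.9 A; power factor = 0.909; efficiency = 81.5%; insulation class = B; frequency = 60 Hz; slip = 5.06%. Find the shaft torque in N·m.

P_in = V·I·cosφ = 115 × 46.9 × 0.909 = 4903 W
P_out = η·P_in = 0.815 × 4903 = 3996 W
n_s = 120×60/8 = 900 rpm; n = 900×(1−0.0506) = 854 rpm
ω = 2π×854/60 = 89.43 rad/s
τ = P_out/ω = 3996/89.43 = 44.7 N·m

44.7 N·m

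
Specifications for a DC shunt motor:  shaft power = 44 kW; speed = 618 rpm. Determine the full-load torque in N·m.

680 N·m

ω = 2π × 618/60 = 64.72 rad/s
τ = P/ω = 44000/64.72 = 680 N·m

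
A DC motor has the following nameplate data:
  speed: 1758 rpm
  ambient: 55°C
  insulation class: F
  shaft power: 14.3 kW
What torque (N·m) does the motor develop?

ω = 2π × 1758/60 = 184.1 rad/s
τ = P/ω = 14300/184.1 = 77.7 N·m

77.7 N·m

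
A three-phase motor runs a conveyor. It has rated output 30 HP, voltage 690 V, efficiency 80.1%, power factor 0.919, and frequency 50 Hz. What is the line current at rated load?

P_out = 30 × 746 = 22380 W
P_in = P_out / η = 22380 / 0.801 = 27940 W
I_L = P_in / (√3·V_L·cosφ) = 27940 / (1.732 × 690 × 0.919) = 25.4 A

25.4 A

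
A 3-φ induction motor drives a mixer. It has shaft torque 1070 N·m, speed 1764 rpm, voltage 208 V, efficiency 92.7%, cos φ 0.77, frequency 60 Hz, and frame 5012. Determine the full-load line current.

769 A

ω = 2π×1764/60 = 184.7 rad/s; P_out = τω = 1070 × 184.7 = 197629 W
P_in = P_out / η = 197629 / 0.927 = 213192 W
I_L = P_in / (√3·V_L·cosφ) = 213192 / (1.732 × 208 × 0.77) = 769 A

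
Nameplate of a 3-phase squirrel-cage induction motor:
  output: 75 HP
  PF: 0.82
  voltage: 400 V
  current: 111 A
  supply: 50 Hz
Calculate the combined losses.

P_in = √3·V·I·cosφ = 1.732×400×111×0.82 = 63059 W
P_out = 75×746 = 55950 W
Losses = P_in − P_out = 63059 − 55950 = 7109 W

7.11 kW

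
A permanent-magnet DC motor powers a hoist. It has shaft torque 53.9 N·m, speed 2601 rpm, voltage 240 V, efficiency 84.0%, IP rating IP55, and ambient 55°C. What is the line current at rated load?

ω = 2π×2601/60 = 272.4 rad/s; P_out = τω = 53.9 × 272.4 = 14682 W
P_in = P_out / η = 14682 / 0.840 = 17479 W
I = P_in / V = 17479 / 240 = 72.8 A

72.8 A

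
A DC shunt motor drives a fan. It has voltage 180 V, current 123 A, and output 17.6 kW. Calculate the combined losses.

P_in = V·I = 180×123 = 22140 W
P_out = 17600 W
Losses = P_in − P_out = 22140 − 17600 = 4540 W

4.54 kW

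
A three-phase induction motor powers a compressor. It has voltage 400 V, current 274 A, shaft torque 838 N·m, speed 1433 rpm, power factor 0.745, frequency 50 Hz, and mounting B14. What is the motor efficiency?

ω = 2π × 1433/60 = 150.1 rad/s; P_out = τω = 838 × 150.1 = 125784 W
P_in = √3·V_L·I_L·cosφ = 1.732 × 400 × 274 × 0.745 = 141421 W
η = P_out / P_in = 125784 / 141421 = 0.889 = 88.9%

88.9 %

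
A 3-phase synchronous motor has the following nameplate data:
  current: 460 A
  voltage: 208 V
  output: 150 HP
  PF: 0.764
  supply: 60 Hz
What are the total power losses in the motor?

P_in = √3·V·I·cosφ = 1.732×208×460×0.764 = 126608 W
P_out = 150×746 = 111900 W
Losses = P_in − P_out = 126608 − 111900 = 14708 W

14.7 kW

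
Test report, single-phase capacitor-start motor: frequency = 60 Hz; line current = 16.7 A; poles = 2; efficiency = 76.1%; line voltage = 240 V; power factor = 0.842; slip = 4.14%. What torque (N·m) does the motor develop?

P_in = V·I·cosφ = 240 × 16.7 × 0.842 = 3375 W
P_out = η·P_in = 0.761 × 3375 = 2568 W
n_s = 120×60/2 = 3600 rpm; n = 3600×(1−0.0414) = 3451 rpm
ω = 2π×3451/60 = 361.4 rad/s
τ = P_out/ω = 2568/361.4 = 7.11 N·m

7.11 N·m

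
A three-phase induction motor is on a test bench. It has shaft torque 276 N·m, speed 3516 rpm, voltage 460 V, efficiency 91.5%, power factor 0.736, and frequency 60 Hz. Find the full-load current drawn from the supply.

ω = 2π×3516/60 = 368.2 rad/s; P_out = τω = 276 × 368.2 = 101623 W
P_in = P_out / η = 101623 / 0.915 = 111063 W
I_L = P_in / (√3·V_L·cosφ) = 111063 / (1.732 × 460 × 0.736) = 189 A

189 A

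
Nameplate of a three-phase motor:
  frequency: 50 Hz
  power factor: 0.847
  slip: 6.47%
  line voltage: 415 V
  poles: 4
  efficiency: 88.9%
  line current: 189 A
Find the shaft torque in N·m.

P_in = √3·V·I·cosφ = 1.732 × 415 × 189 × 0.847 = 115064 W
P_out = η·P_in = 0.889 × 115064 = 102292 W
n_s = 120×50/4 = 1500 rpm; n = 1500×(1−0.0647) = 1403 rpm
ω = 2π×1403/60 = 146.9 rad/s
τ = P_out/ω = 102292/146.9 = 696 N·m

696 N·m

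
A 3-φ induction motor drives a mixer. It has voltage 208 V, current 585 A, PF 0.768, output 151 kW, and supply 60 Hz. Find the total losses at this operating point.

P_in = √3·V·I·cosφ = 1.732×208×585×0.768 = 161856 W
P_out = 151000 W
Losses = P_in − P_out = 161856 − 151000 = 10856 W

10900 W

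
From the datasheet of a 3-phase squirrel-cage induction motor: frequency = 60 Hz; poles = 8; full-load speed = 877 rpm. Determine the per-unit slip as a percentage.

2.56 %

n_s = 120f/p = 120×60/8 = 900 rpm
s = (n_s − n)/n_s = (900 − 877)/900 = 0.0256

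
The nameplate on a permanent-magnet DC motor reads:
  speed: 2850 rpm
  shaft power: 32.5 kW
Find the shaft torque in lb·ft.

ω = 2π × 2850/60 = 298.5 rad/s
τ = P/ω = 32500/298.5 = 108.9 N·m
In lb·ft: 108.9/1.356 = 80.3 lb·ft

80.3 lb·ft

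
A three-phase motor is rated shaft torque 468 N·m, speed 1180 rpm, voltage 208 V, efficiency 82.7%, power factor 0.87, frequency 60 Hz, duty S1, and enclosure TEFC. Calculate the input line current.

ω = 2π×1180/60 = 123.6 rad/s; P_out = τω = 468 × 123.6 = 57845 W
P_in = P_out / η = 57845 / 0.827 = 69946 W
I_L = P_in / (√3·V_L·cosφ) = 69946 / (1.732 × 208 × 0.87) = 223 A

223 A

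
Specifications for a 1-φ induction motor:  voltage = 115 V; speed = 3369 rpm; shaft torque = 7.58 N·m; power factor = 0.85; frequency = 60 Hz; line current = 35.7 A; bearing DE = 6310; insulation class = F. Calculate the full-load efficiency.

ω = 2π × 3369/60 = 352.8 rad/s; P_out = τω = 7.58 × 352.8 = 2674 W
P_in = V·I·cosφ = 115 × 35.7 × 0.85 = 3490 W
η = P_out / P_in = 2674 / 3490 = 0.766 = 76.6%

76.6 %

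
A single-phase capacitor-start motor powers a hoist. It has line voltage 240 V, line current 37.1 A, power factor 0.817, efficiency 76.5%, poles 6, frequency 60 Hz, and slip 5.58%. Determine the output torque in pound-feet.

P_in = V·I·cosφ = 240 × 37.1 × 0.817 = 7275 W
P_out = η·P_in = 0.765 × 7275 = 5565 W
n_s = 120×60/6 = 1200 rpm; n = 1200×(1−0.0558) = 1133 rpm
ω = 2π×1133/60 = 118.6 rad/s
τ = P_out/ω = 5565/118.6 = 46.92 N·m
In lb·ft: 46.92/1.356 = 34.6 lb·ft

34.6 lb·ft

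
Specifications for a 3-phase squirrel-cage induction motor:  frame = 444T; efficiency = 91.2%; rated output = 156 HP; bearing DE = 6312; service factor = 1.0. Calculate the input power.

128 kW

P_out = 156 × 746 = 116376 W
P_in = P_out/η = 116376/0.912 = 127605 W = 128 kW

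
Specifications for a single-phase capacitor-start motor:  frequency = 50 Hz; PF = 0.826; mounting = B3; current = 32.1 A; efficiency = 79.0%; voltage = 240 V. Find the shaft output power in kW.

5.03 kW

P_in = V·I·cosφ = 240 × 32.1 × 0.826 = 6364 W
P_out = η·P_in = 0.79 × 6364 = 5028 W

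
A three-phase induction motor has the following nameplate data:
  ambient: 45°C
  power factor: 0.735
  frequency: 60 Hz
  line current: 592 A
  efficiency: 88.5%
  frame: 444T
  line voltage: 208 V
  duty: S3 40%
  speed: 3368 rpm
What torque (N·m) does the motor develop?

P_in = √3·V·I·cosφ = 1.732 × 208 × 592 × 0.735 = 156755 W
P_out = η·P_in = 0.885 × 156755 = 138728 W
n = 3368 rpm
ω = 2π×3368/60 = 352.7 rad/s
τ = P_out/ω = 138728/352.7 = 393 N·m

393 N·m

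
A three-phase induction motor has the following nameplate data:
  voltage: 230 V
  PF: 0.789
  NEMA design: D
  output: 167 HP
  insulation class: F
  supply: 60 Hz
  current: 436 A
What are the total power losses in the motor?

P_in = √3·V·I·cosφ = 1.732×230×436×0.789 = 137037 W
P_out = 167×746 = 124582 W
Losses = P_in − P_out = 137037 − 124582 = 12455 W

12500 W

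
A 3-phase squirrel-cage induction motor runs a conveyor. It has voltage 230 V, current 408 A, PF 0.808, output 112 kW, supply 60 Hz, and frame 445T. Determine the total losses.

P_in = √3·V·I·cosφ = 1.732×230×408×0.808 = 131325 W
P_out = 112000 W
Losses = P_in − P_out = 131325 − 112000 = 19325 W

19300 W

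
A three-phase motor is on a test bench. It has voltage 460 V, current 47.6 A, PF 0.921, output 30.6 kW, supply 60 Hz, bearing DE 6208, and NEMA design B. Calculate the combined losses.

4330 W

P_in = √3·V·I·cosφ = 1.732×460×47.6×0.921 = 34928 W
P_out = 30600 W
Losses = P_in − P_out = 34928 − 30600 = 4328 W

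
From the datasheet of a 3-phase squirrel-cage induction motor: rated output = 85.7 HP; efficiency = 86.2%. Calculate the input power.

P_out = 85.7 × 746 = 63932 W
P_in = P_out/η = 63932/0.862 = 74167 W = 74.2 kW

74.2 kW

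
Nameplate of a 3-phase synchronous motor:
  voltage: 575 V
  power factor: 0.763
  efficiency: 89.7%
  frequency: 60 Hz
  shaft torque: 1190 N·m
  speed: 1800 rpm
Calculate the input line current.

329 A

ω = 2π×1800/60 = 188.5 rad/s; P_out = τω = 1190 × 188.5 = 224315 W
P_in = P_out / η = 224315 / 0.897 = 250072 W
I_L = P_in / (√3·V_L·cosφ) = 250072 / (1.732 × 575 × 0.763) = 329 A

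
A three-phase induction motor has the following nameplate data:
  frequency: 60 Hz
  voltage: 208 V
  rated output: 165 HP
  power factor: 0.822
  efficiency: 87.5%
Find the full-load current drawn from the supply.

475 A

P_out = 165 × 746 = 123090 W
P_in = P_out / η = 123090 / 0.875 = 140674 W
I_L = P_in / (√3·V_L·cosφ) = 140674 / (1.732 × 208 × 0.822) = 475 A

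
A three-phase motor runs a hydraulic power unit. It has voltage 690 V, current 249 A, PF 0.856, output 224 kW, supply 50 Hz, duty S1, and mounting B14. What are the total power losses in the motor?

30700 W

P_in = √3·V·I·cosφ = 1.732×690×249×0.856 = 254724 W
P_out = 224000 W
Losses = P_in − P_out = 254724 − 224000 = 30724 W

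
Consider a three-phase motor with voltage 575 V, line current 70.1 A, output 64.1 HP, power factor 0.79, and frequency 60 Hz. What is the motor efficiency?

P_out = 64.1 × 746 = 47819 W
P_in = √3·V_L·I_L·cosφ = 1.732 × 575 × 70.1 × 0.79 = 55152 W
η = P_out / P_in = 47819 / 55152 = 0.867 = 86.7%

86.7 %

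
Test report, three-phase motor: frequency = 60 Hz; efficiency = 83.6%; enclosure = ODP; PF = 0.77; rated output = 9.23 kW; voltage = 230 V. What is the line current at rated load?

P_out = 9.23 kW = 9230 W
P_in = P_out / η = 9230 / 0.836 = 11041 W
I_L = P_in / (√3·V_L·cosφ) = 11041 / (1.732 × 230 × 0.77) = 36 A

36 A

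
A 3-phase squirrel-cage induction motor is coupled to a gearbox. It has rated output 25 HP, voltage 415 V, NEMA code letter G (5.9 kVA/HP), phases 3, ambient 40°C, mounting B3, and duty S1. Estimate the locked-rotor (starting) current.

S_LR = 5.9 × 25 = 147.5 kVA
I_LR = S_LR/(√3·V_L) = 147500/(1.732×415) = 205 A

205 A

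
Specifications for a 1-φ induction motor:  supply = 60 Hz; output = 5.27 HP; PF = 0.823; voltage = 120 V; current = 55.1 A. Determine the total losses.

1.51 kW

P_in = V·I·cosφ = 120×55.1×0.823 = 5442 W
P_out = 5.27×746 = 3931 W
Losses = P_in − P_out = 5442 − 3931 = 1511 W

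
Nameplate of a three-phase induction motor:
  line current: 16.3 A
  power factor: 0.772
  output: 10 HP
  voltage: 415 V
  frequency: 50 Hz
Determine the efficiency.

82.5 %

P_out = 10 × 746 = 7460 W
P_in = √3·V_L·I_L·cosφ = 1.732 × 415 × 16.3 × 0.772 = 9045 W
η = P_out / P_in = 7460 / 9045 = 0.825 = 82.5%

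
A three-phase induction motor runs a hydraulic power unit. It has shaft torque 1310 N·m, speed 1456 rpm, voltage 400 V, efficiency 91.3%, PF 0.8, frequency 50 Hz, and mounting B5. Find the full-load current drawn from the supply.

ω = 2π×1456/60 = 152.5 rad/s; P_out = τω = 1310 × 152.5 = 199775 W
P_in = P_out / η = 199775 / 0.913 = 218812 W
I_L = P_in / (√3·V_L·cosφ) = 218812 / (1.732 × 400 × 0.8) = 395 A

395 A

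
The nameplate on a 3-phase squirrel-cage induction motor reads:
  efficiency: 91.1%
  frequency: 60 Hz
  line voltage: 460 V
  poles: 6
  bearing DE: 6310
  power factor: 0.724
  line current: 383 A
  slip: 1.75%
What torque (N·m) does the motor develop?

P_in = √3·V·I·cosφ = 1.732 × 460 × 383 × 0.724 = 220924 W
P_out = η·P_in = 0.911 × 220924 = 201262 W
n_s = 120×60/6 = 1200 rpm; n = 1200×(1−0.0175) = 1179 rpm
ω = 2π×1179/60 = 123.5 rad/s
τ = P_out/ω = 201262/123.5 = 1630 N·m

1630 N·m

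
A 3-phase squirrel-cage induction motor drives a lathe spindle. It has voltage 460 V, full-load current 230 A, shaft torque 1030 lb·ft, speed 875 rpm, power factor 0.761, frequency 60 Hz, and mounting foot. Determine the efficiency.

τ = 1030 lb·ft × 1.356 = 1397 N·m
ω = 2π × 875/60 = 91.63 rad/s; P_out = τω = 1397 × 91.63 = 128007 W
P_in = √3·V_L·I_L·cosφ = 1.732 × 460 × 230 × 0.761 = 139450 W
η = P_out / P_in = 128007 / 139450 = 0.918 = 91.8%

91.8 %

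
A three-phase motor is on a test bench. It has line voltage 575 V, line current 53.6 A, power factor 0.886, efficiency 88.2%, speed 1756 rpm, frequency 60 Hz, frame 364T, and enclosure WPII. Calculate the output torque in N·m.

227 N·m

P_in = √3·V·I·cosφ = 1.732 × 575 × 53.6 × 0.886 = 47295 W
P_out = η·P_in = 0.882 × 47295 = 41714 W
n = 1756 rpm
ω = 2π×1756/60 = 183.9 rad/s
τ = P_out/ω = 41714/183.9 = 227 N·m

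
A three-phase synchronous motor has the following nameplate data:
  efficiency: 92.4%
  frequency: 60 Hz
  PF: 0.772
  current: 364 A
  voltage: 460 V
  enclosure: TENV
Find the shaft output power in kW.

P_in = √3·V·I·cosφ = 1.732 × 460 × 364 × 0.772 = 223885 W
P_out = η·P_in = 0.924 × 223885 = 206870 W

207 kW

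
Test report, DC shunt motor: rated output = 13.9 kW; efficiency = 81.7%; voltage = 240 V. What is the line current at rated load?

70.9 A

P_out = 13.9 kW = 13900 W
P_in = P_out / η = 13900 / 0.817 = 17013 W
I = P_in / V = 17013 / 240 = 70.9 A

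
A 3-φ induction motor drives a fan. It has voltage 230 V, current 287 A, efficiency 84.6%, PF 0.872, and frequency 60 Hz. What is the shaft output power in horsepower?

113 HP

P_in = √3·V·I·cosφ = 1.732 × 230 × 287 × 0.872 = 99695 W
P_out = η·P_in = 0.846 × 99695 = 84342 W
= 84342/746 = 113 HP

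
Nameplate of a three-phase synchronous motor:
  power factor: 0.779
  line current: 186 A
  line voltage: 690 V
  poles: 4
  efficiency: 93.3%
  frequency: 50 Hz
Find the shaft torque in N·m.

P_in = √3·V·I·cosφ = 1.732 × 690 × 186 × 0.779 = 173160 W
P_out = η·P_in = 0.933 × 173160 = 161558 W
n = n_s = 120×50/4 = 1500 rpm (synchronous)
ω = 2π×1500/60 = 157.1 rad/s
τ = P_out/ω = 161558/157.1 = 1030 N·m

1030 N·m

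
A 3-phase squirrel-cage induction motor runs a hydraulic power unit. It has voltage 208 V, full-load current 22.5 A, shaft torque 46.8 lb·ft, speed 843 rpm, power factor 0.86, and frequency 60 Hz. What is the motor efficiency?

τ = 46.8 lb·ft × 1.356 = 63.46 N·m
ω = 2π × 843/60 = 88.28 rad/s; P_out = τω = 63.46 × 88.28 = 5602 W
P_in = √3·V_L·I_L·cosφ = 1.732 × 208 × 22.5 × 0.86 = 6971 W
η = P_out / P_in = 5602 / 6971 = 0.804 = 80.4%

80.4 %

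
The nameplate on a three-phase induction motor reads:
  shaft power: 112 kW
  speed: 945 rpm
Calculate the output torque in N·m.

ω = 2π × 945/60 = 98.96 rad/s
τ = P/ω = 112000/98.96 = 1130 N·m

1130 N·m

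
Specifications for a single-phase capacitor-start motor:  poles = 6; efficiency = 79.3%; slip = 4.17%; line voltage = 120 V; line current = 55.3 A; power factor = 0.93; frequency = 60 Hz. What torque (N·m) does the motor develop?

P_in = V·I·cosφ = 120 × 55.3 × 0.93 = 6171 W
P_out = η·P_in = 0.793 × 6171 = 4894 W
n_s = 120×60/6 = 1200 rpm; n = 1200×(1−0.0417) = 1150 rpm
ω = 2π×1150/60 = 120.4 rad/s
τ = P_out/ω = 4894/120.4 = 40.6 N·m

40.6 N·m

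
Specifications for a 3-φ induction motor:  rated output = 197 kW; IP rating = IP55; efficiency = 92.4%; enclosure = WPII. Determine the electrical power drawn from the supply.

213 kW

P_out = 197000 W
P_in = P_out/η = 197000/0.924 = 213203 W = 213 kW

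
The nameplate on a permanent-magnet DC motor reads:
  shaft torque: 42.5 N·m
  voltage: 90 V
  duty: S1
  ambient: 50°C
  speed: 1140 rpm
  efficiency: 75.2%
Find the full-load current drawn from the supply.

75 A

ω = 2π×1140/60 = 119.4 rad/s; P_out = τω = 42.5 × 119.4 = 5075 W
P_in = P_out / η = 5075 / 0.752 = 6749 W
I = P_in / V = 6749 / 90 = 75 A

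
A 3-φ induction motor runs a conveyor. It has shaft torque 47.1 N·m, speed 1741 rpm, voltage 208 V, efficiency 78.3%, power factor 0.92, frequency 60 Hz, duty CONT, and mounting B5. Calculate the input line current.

ω = 2π×1741/60 = 182.3 rad/s; P_out = τω = 47.1 × 182.3 = 8586 W
P_in = P_out / η = 8586 / 0.783 = 10966 W
I_L = P_in / (√3·V_L·cosφ) = 10966 / (1.732 × 208 × 0.92) = 33.1 A

33.1 A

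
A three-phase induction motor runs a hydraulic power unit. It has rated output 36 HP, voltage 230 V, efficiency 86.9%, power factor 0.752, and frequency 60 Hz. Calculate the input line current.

P_out = 36 × 746 = 26856 W
P_in = P_out / η = 26856 / 0.869 = 30904 W
I_L = P_in / (√3·V_L·cosφ) = 30904 / (1.732 × 230 × 0.752) = 103 A

103 A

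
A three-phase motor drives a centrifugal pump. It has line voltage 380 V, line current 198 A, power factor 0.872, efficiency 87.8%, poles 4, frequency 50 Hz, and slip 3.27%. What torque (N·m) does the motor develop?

657 N·m

P_in = √3·V·I·cosφ = 1.732 × 380 × 198 × 0.872 = 113635 W
P_out = η·P_in = 0.878 × 113635 = 99772 W
n_s = 120×50/4 = 1500 rpm; n = 1500×(1−0.0327) = 1451 rpm
ω = 2π×1451/60 = 151.9 rad/s
τ = P_out/ω = 99772/151.9 = 657 N·m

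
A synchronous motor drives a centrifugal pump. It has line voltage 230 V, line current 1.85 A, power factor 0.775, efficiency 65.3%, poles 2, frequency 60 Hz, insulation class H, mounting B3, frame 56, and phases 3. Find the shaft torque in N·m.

P_in = √3·V·I·cosφ = 1.732 × 230 × 1.85 × 0.775 = 571 W
P_out = η·P_in = 0.653 × 571 = 373 W
n = n_s = 120×60/2 = 3600 rpm (synchronous)
ω = 2π×3600/60 = 377 rad/s
τ = P_out/ω = 373/377 = 0.989 N·m

0.989 N·m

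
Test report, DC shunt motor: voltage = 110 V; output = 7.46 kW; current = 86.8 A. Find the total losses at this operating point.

2090 W

P_in = V·I = 110×86.8 = 9548 W
P_out = 7460 W
Losses = P_in − P_out = 9548 − 7460 = 2088 W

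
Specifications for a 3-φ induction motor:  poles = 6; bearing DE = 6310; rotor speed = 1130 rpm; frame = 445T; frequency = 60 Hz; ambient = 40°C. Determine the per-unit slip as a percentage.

5.83 %

n_s = 120f/p = 120×60/6 = 1200 rpm
s = (n_s − n)/n_s = (1200 − 1130)/1200 = 0.0583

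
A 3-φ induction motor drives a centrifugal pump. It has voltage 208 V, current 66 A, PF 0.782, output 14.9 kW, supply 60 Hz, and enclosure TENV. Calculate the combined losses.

P_in = √3·V·I·cosφ = 1.732×208×66×0.782 = 18594 W
P_out = 14900 W
Losses = P_in − P_out = 18594 − 14900 = 3694 W

3.69 kW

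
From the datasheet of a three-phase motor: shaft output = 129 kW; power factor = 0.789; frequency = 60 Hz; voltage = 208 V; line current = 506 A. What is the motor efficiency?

P_out = 129 kW = 129000 W
P_in = √3·V_L·I_L·cosφ = 1.732 × 208 × 506 × 0.789 = 143826 W
η = P_out / P_in = 129000 / 143826 = 0.897 = 89.7%

89.7 %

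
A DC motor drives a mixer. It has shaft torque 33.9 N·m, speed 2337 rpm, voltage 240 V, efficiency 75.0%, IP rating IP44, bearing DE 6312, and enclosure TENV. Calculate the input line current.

ω = 2π×2337/60 = 244.7 rad/s; P_out = τω = 33.9 × 244.7 = 8295 W
P_in = P_out / η = 8295 / 0.750 = 11060 W
I = P_in / V = 11060 / 240 = 46.1 A

46.1 A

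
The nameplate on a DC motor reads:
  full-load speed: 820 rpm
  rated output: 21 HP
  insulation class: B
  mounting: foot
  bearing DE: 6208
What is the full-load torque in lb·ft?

P_out = 21 × 746 = 15666 W
ω = 2π × 820/60 = 85.87 rad/s
τ = P_out/ω = 15666/85.87 = 182.4 N·m
In lb·ft: 182.4/1.356 = 135 lb·ft

135 lb·ft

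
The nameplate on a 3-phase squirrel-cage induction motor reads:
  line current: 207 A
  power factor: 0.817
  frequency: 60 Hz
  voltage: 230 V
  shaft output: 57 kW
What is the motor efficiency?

84.6 %

P_out = 57 kW = 57000 W
P_in = √3·V_L·I_L·cosφ = 1.732 × 230 × 207 × 0.817 = 67370 W
η = P_out / P_in = 57000 / 67370 = 0.846 = 84.6%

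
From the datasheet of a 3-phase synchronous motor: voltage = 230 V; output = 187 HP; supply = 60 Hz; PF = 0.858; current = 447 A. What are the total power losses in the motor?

P_in = √3·V·I·cosφ = 1.732×230×447×0.858 = 152781 W
P_out = 187×746 = 139502 W
Losses = P_in − P_out = 152781 − 139502 = 13279 W

13300 W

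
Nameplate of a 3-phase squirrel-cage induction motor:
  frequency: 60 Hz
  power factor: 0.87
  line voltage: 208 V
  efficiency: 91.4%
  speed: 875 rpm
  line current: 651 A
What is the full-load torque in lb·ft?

1500 lb·ft

P_in = √3·V·I·cosφ = 1.732 × 208 × 651 × 0.87 = 204038 W
P_out = η·P_in = 0.914 × 204038 = 186491 W
n = 875 rpm
ω = 2π×875/60 = 91.63 rad/s
τ = P_out/ω = 186491/91.63 = 2035 N·m
In lb·ft: 2035/1.356 = 1500 lb·ft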